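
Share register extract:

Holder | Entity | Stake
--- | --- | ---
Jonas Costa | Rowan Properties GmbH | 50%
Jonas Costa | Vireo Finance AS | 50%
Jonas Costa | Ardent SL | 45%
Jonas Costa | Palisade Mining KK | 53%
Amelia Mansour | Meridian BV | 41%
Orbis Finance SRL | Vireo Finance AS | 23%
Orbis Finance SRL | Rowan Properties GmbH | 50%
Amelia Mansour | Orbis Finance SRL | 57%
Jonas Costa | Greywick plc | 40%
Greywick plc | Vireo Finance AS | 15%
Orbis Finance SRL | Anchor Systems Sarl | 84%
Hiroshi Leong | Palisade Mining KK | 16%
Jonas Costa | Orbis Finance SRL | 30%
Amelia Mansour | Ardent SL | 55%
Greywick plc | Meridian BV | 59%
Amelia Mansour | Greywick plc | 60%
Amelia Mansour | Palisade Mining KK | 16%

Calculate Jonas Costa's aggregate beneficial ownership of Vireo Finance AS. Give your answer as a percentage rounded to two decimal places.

62.90%

Jonas reaches Vireo along 3 paths.
Direct stake: 50% = 50%.
Via Orbis: 30% × 23% = 6.9%.
Via Greywick: 40% × 15% = 6%.
Total: 50% + 6.9% + 6% = 62.9%.
Rounded: 62.90%.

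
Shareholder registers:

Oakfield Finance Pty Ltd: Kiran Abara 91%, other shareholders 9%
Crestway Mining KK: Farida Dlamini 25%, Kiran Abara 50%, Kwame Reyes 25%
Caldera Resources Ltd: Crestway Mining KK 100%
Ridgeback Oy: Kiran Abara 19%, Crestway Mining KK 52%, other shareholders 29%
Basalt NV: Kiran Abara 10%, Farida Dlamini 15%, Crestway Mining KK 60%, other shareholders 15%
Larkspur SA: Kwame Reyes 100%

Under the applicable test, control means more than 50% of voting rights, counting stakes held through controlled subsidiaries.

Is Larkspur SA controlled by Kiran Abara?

Kiran holds 91% of Oakfield, so Kiran controls Oakfield.
Neither Kiran nor any entity Kiran controls holds any voting interest in Larkspur.
So Kiran does not control Larkspur.

No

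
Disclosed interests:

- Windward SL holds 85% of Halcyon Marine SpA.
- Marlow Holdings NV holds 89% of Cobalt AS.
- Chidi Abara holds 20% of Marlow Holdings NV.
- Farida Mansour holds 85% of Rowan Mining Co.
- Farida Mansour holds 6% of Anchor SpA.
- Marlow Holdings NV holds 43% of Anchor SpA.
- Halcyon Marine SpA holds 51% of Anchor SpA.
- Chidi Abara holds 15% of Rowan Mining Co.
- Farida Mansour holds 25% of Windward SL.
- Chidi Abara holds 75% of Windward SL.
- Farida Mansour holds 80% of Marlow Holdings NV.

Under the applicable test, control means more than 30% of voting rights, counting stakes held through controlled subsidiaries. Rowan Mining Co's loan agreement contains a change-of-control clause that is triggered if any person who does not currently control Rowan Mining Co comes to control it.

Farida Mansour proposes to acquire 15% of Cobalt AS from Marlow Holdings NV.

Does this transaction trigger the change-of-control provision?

The purchase adds only to Farida's holdings (Marlow's stake shrinks), so Farida is the only person who could newly come to control Rowan.
Farida holds 85% of Rowan, so Farida controls Rowan.
So Farida already controls Rowan before the transaction.
After the purchase, Farida holds 15% of Cobalt directly, and Marlow's stake falls to 74%.
Farida controlled Rowan already, so this is not a new person acquiring control; every other person's position is unchanged or reduced.
No new person acquires control, so the clause is not triggered.

No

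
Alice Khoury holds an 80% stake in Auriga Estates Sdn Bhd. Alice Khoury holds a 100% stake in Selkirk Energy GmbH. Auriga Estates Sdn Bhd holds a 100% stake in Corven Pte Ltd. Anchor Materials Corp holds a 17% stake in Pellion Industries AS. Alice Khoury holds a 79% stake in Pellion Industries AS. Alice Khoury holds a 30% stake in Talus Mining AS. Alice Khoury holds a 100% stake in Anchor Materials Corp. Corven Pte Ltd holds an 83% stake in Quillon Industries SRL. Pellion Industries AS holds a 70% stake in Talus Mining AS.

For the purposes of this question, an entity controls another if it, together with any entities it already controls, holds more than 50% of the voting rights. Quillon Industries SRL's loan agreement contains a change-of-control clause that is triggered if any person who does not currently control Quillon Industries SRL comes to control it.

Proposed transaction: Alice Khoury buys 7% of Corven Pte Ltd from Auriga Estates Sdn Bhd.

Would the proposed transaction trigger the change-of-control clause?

The purchase adds only to Alice's holdings (Auriga's stake shrinks), so Alice is the only person who could newly come to control Quillon.
Alice holds 80% of Auriga, so Alice controls Auriga.
Auriga holds 100% of Corven, so Alice controls Corven.
Corven holds 83% of Quillon, so Alice controls Quillon.
So Alice already controls Quillon before the transaction.
After the purchase, Alice holds 7% of Corven directly, and Auriga's stake falls to 93%.
Alice controlled Quillon already, so this is not a new person acquiring control; every other person's position is unchanged or reduced.
No new person acquires control, so the clause is not triggered.

No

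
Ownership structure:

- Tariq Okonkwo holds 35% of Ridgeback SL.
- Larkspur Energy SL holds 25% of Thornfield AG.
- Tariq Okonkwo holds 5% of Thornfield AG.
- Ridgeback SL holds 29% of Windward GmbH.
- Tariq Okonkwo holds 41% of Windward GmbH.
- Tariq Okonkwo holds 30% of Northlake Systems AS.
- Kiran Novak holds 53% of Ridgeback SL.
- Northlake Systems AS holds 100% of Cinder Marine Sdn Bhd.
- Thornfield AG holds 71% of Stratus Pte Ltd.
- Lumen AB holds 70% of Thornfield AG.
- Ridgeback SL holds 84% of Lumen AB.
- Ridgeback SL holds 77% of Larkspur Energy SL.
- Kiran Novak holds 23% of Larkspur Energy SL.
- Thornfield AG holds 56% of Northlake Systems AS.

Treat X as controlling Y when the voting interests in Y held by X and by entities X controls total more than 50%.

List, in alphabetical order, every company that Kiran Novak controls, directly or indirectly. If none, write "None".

Cinder Marine Sdn Bhd, Larkspur Energy SL, Lumen AB, Northlake Systems AS, Ridgeback SL, Stratus Pte Ltd, Thornfield AG

Kiran holds 53% of Ridgeback, so Kiran controls Ridgeback.
Ridgeback holds 84% of Lumen, so Kiran controls Lumen.
Ridgeback and Kiran together hold 77% + 23% = 100% of Larkspur, so Kiran controls Larkspur.
Lumen and Larkspur together hold 70% + 25% = 95% of Thornfield, so Kiran controls Thornfield.
Thornfield holds 56% of Northlake, so Kiran controls Northlake.
Northlake holds 100% of Cinder, so Kiran controls Cinder.
Thornfield holds 71% of Stratus, so Kiran controls Stratus.
No other company's threshold is met.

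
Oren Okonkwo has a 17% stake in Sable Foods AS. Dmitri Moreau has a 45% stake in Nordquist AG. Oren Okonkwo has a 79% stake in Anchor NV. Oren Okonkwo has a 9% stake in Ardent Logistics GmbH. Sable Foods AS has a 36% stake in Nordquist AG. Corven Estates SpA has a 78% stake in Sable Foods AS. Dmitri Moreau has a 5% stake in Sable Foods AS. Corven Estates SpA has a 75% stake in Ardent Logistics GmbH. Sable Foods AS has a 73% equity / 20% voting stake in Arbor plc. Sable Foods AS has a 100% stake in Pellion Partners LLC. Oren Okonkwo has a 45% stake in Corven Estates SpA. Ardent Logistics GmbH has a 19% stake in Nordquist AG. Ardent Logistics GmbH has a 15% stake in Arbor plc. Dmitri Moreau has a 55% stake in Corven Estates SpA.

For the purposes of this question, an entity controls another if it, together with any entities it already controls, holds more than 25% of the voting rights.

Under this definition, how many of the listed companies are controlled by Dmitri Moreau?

Dmitri holds 55% of Corven, so Dmitri controls Corven.
Corven holds 75% of Ardent, so Dmitri controls Ardent.
Corven and Dmitri together hold 78% + 5% = 83% of Sable, so Dmitri controls Sable.
Sable and Ardent together hold 20% + 15% = 35% of Arbor, so Dmitri controls Arbor.
Sable holds 100% of Pellion, so Dmitri controls Pellion.
Ardent and Sable and Dmitri together hold 19% + 36% + 45% = 100% of Nordquist, so Dmitri controls Nordquist.
No other company's threshold is met.
Dmitri controls 6 companies.

6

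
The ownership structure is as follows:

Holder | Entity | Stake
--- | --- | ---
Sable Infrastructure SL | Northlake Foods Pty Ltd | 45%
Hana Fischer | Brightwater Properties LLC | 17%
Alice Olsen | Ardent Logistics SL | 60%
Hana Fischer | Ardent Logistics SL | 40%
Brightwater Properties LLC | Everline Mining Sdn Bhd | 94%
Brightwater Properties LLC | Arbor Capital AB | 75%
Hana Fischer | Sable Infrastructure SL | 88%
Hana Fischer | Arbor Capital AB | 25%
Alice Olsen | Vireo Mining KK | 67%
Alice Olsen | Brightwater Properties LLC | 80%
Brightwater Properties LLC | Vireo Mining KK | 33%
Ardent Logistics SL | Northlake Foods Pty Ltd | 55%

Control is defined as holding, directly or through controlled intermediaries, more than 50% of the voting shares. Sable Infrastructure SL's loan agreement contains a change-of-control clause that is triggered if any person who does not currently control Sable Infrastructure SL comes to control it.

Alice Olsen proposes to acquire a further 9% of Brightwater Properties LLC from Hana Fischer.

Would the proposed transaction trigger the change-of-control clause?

No

The purchase adds only to Alice's holdings (Hana's stake shrinks), so Alice is the only person who could newly come to control Sable.
Alice holds 80% of Brightwater, so Alice controls Brightwater.
Alice holds 60% of Ardent, so Alice controls Ardent.
Brightwater and Alice together hold 33% + 67% = 100% of Vireo, so Alice controls Vireo.
Brightwater holds 94% of Everline, so Alice controls Everline.
Brightwater holds 75% of Arbor, so Alice controls Arbor.
Ardent holds 55% of Northlake, so Alice controls Northlake.
Neither Alice nor any entity Alice controls holds any voting interest in Sable.
So before the transaction, Alice does not control Sable.
After the purchase, Alice's direct stake in Brightwater rises to 80% + 9% = 89%, and Hana's stake falls to 8%.
Alice holds 89% of Brightwater, so Alice controls Brightwater.
After the transaction, neither Alice nor any entity Alice controls holds a voting interest in Sable, so Alice still does not control it.
No new person acquires control, so the clause is not triggered.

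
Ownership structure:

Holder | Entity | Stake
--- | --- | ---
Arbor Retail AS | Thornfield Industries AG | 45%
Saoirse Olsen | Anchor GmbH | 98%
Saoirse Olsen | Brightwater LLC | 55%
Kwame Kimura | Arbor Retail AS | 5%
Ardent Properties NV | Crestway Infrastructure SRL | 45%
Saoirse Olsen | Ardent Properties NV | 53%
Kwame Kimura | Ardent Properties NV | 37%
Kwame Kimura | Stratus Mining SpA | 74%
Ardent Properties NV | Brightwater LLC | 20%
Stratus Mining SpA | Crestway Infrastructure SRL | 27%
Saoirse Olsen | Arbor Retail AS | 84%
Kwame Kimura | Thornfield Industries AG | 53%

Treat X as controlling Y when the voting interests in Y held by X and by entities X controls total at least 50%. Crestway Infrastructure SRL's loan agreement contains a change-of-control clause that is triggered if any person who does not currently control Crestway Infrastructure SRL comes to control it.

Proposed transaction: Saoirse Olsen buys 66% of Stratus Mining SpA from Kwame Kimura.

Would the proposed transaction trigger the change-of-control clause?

Yes

The purchase adds only to Saoirse's holdings (Kwame's stake shrinks), so Saoirse is the only person who could newly come to control Crestway.
Saoirse holds 53% of Ardent, so Saoirse controls Ardent.
Saoirse holds 84% of Arbor, so Saoirse controls Arbor.
Saoirse and Ardent together hold 55% + 20% = 75% of Brightwater, so Saoirse controls Brightwater.
Saoirse holds 98% of Anchor, so Saoirse controls Anchor.
In Crestway, Saoirse's side holds only 45%, not ≥ 50%.
So before the transaction, Saoirse does not control Crestway.
After the purchase, Saoirse holds 66% of Stratus directly, and Kwame's stake falls to 8%.
Saoirse holds 66% of Stratus, so Saoirse controls Stratus.
Ardent and Stratus together hold 45% + 27% = 72% of Crestway, so Saoirse controls Crestway.
Saoirse did not control Crestway before and does after, so the clause is triggered.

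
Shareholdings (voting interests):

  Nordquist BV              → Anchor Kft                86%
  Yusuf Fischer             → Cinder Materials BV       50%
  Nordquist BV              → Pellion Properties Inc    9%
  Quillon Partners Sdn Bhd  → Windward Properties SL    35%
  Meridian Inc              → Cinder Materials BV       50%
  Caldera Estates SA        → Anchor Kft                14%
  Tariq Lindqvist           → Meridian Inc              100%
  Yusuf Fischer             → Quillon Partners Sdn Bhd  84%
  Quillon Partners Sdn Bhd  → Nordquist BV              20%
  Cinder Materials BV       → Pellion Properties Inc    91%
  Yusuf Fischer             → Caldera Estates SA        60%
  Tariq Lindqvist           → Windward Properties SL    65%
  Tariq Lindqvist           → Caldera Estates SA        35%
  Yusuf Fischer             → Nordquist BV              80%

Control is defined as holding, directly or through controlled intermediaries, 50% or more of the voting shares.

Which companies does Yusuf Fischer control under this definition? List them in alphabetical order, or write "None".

Anchor Kft, Caldera Estates SA, Cinder Materials BV, Nordquist BV, Pellion Properties Inc, Quillon Partners Sdn Bhd

Yusuf holds 84% of Quillon, so Yusuf controls Quillon.
Yusuf holds 60% of Caldera, so Yusuf controls Caldera.
Quillon and Yusuf together hold 20% + 80% = 100% of Nordquist, so Yusuf controls Nordquist.
Yusuf holds 50% of Cinder, so Yusuf controls Cinder.
Cinder and Nordquist together hold 91% + 9% = 100% of Pellion, so Yusuf controls Pellion.
Nordquist and Caldera together hold 86% + 14% = 100% of Anchor, so Yusuf controls Anchor.
No other company's threshold is met.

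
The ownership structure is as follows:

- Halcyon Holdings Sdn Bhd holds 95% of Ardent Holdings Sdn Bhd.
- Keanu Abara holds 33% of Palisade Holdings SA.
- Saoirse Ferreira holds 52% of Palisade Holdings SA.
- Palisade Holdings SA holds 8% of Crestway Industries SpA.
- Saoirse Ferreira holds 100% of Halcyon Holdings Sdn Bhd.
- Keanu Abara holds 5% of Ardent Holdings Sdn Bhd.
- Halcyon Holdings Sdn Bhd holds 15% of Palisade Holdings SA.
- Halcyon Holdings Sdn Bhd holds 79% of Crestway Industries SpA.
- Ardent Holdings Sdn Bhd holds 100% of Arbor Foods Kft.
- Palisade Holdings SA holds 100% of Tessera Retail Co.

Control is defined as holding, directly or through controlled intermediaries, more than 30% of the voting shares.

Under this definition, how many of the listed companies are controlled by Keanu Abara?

Keanu holds 33% of Palisade, so Keanu controls Palisade.
Palisade holds 100% of Tessera, so Keanu controls Tessera.
No other company's threshold is met.
Keanu controls 2 companies.

2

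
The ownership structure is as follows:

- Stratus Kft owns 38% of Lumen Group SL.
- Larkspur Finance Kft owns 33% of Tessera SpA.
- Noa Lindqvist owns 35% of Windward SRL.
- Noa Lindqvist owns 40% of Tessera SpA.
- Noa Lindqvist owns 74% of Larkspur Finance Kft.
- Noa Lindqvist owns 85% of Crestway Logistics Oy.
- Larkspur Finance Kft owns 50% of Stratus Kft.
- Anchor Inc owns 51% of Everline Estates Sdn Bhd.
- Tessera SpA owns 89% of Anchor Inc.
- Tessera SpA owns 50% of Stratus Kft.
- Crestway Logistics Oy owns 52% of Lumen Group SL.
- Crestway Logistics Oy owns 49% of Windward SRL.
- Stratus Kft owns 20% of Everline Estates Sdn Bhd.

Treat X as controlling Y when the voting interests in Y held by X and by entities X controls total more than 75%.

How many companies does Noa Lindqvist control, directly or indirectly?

2

Noa holds 85% of Crestway, so Noa controls Crestway.
Noa and Crestway together hold 35% + 49% = 84% of Windward, so Noa controls Windward.
No other company's threshold is met.
Noa controls 2 companies.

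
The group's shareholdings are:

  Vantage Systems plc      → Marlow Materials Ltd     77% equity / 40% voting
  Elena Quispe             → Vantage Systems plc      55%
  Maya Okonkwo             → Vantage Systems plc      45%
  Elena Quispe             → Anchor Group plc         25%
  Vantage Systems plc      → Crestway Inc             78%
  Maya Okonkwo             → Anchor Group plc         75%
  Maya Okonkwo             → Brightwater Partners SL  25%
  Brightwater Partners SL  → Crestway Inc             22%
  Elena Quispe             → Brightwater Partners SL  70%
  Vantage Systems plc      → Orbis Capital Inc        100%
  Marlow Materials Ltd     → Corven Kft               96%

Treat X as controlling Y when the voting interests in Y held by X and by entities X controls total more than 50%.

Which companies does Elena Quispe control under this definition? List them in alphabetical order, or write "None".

Elena holds 55% of Vantage, so Elena controls Vantage.
Elena holds 70% of Brightwater, so Elena controls Brightwater.
Vantage holds 100% of Orbis, so Elena controls Orbis.
Brightwater and Vantage together hold 22% + 78% = 100% of Crestway, so Elena controls Crestway.
No other company's threshold is met.

Brightwater Partners SL, Crestway Inc, Orbis Capital Inc, Vantage Systems plc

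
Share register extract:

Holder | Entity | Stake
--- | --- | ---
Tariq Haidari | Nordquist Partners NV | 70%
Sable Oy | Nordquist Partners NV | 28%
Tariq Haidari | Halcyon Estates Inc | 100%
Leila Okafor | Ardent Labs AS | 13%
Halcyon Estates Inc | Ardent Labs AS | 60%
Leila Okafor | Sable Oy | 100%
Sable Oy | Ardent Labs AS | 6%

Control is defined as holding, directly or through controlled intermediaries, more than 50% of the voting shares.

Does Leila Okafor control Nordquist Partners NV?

Leila holds 100% of Sable, so Leila controls Sable.
In Nordquist, Leila's side holds only 28%, not > 50%.
So Leila does not control Nordquist.

No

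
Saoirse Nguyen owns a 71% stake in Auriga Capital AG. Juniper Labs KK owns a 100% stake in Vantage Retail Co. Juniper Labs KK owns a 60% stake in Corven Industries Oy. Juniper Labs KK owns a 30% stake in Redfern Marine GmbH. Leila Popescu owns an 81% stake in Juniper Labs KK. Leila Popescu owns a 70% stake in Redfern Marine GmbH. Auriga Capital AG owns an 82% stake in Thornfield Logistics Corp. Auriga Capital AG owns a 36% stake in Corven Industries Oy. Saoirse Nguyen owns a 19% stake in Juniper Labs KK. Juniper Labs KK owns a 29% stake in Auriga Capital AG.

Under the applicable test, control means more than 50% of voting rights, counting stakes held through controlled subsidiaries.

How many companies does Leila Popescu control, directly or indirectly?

Leila holds 81% of Juniper, so Leila controls Juniper.
Juniper holds 100% of Vantage, so Leila controls Vantage.
Juniper holds 60% of Corven, so Leila controls Corven.
Leila and Juniper together hold 70% + 30% = 100% of Redfern, so Leila controls Redfern.
No other company's threshold is met.
Leila controls 4 companies.

4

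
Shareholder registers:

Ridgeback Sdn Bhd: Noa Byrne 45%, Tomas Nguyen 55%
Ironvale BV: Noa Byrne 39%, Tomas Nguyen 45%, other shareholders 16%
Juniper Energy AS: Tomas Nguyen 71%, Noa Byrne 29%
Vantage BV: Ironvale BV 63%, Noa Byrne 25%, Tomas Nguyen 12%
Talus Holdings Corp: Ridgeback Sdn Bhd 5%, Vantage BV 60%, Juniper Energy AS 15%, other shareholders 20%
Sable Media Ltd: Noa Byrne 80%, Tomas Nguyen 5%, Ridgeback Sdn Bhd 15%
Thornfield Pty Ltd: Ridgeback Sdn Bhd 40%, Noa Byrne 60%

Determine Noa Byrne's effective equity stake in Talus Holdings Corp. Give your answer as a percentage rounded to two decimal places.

Noa reaches Talus along 4 paths.
Via Ridgeback: 45% × 5% = 2.25%.
Via Ironvale → Vantage: 39% × 63% × 60% = 14.742%.
Via Vantage: 25% × 60% = 15%.
Via Juniper: 29% × 15% = 4.35%.
Total: 2.25% + 14.742% + 15% + 4.35% = 36.342%.
Rounded: 36.34%.

36.34%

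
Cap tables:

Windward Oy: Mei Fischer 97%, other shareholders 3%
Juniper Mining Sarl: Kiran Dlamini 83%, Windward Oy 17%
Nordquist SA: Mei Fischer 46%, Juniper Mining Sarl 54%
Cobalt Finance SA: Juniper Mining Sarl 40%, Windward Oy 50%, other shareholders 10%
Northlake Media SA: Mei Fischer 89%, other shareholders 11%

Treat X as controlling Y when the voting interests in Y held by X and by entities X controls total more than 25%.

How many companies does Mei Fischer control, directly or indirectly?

Mei holds 97% of Windward, so Mei controls Windward.
Mei holds 46% of Nordquist, so Mei controls Nordquist.
Windward holds 50% of Cobalt, so Mei controls Cobalt.
Mei holds 89% of Northlake, so Mei controls Northlake.
No other company's threshold is met.
Mei controls 4 companies.

4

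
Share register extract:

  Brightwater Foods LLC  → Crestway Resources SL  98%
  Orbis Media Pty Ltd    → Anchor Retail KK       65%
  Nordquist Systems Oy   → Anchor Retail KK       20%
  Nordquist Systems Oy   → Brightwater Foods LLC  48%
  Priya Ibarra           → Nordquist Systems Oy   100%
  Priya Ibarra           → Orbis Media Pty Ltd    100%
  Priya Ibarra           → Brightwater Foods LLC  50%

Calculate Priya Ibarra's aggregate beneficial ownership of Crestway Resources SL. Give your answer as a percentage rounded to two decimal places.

Priya reaches Crestway along 2 paths.
Via Brightwater: 50% × 98% = 49%.
Via Nordquist → Brightwater: 100% × 48% × 98% = 47.04%.
Total: 49% + 47.04% = 96.04%.

96.04%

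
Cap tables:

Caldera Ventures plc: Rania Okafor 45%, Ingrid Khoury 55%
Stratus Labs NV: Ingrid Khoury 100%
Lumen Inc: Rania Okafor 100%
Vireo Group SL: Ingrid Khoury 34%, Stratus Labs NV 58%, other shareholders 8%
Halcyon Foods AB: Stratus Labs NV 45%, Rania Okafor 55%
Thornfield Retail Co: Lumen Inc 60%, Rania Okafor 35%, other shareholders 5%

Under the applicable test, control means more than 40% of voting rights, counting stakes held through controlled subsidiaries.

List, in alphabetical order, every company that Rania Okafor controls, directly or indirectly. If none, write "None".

Rania holds 45% of Caldera, so Rania controls Caldera.
Rania holds 100% of Lumen, so Rania controls Lumen.
Rania holds 55% of Halcyon, so Rania controls Halcyon.
Lumen and Rania together hold 60% + 35% = 95% of Thornfield, so Rania controls Thornfield.
No other company's threshold is met.

Caldera Ventures plc, Halcyon Foods AB, Lumen Inc, Thornfield Retail Co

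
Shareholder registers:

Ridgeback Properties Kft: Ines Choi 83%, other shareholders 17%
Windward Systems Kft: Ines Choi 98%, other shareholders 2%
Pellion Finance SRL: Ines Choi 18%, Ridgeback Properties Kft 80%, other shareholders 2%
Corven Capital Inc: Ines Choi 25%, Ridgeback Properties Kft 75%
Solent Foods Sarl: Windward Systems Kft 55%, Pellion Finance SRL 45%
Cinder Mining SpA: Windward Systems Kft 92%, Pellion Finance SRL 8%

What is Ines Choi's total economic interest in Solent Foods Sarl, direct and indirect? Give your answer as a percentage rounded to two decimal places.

Ines reaches Solent along 3 paths.
Via Windward: 98% × 55% = 53.9%.
Via Pellion: 18% × 45% = 8.1%.
Via Ridgeback → Pellion: 83% × 80% × 45% = 29.88%.
Total: 53.9% + 8.1% + 29.88% = 91.88%.

91.88%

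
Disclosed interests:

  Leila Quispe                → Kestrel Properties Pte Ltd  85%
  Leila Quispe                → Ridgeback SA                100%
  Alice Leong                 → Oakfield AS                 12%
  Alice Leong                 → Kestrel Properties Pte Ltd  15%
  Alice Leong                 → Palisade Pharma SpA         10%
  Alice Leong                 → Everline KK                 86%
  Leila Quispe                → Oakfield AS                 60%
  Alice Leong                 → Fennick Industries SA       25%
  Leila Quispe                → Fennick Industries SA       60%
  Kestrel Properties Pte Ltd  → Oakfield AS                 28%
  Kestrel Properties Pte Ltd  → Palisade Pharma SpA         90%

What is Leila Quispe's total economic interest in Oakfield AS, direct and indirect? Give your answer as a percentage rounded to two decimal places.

83.80%

Leila reaches Oakfield along 2 paths.
Direct stake: 60% = 60%.
Via Kestrel: 85% × 28% = 23.8%.
Total: 60% + 23.8% = 83.8%.
Rounded: 83.80%.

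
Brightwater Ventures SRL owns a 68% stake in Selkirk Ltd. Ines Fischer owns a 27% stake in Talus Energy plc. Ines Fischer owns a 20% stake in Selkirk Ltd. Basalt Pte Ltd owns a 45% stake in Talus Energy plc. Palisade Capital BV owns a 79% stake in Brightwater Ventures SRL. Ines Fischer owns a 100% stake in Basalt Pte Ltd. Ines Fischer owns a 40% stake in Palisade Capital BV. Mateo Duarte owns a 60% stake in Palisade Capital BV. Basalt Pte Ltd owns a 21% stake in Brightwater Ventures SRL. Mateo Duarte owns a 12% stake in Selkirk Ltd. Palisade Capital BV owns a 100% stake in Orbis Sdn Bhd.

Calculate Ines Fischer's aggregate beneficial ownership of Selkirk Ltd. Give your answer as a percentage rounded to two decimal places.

55.77%

Ines reaches Selkirk along 3 paths.
Direct stake: 20% = 20%.
Via Palisade → Brightwater: 40% × 79% × 68% = 21.488%.
Via Basalt → Brightwater: 100% × 21% × 68% = 14.28%.
Total: 20% + 21.488% + 14.28% = 55.768%.
Rounded: 55.77%.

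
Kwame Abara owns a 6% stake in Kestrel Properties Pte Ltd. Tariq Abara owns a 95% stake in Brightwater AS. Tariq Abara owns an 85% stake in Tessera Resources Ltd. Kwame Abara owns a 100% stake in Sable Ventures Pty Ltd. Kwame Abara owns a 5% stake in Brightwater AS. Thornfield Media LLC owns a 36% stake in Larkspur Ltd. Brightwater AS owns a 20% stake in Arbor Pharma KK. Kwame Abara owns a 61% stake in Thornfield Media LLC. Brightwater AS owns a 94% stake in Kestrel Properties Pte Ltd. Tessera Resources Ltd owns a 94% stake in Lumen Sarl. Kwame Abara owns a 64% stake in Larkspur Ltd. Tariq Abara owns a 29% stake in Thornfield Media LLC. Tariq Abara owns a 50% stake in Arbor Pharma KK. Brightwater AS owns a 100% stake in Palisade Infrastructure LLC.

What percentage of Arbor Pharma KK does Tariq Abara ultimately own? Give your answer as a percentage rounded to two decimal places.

69.00%

Tariq reaches Arbor along 2 paths.
Via Brightwater: 95% × 20% = 19%.
Direct stake: 50% = 50%.
Total: 19% + 50% = 69%.
Rounded: 69.00%.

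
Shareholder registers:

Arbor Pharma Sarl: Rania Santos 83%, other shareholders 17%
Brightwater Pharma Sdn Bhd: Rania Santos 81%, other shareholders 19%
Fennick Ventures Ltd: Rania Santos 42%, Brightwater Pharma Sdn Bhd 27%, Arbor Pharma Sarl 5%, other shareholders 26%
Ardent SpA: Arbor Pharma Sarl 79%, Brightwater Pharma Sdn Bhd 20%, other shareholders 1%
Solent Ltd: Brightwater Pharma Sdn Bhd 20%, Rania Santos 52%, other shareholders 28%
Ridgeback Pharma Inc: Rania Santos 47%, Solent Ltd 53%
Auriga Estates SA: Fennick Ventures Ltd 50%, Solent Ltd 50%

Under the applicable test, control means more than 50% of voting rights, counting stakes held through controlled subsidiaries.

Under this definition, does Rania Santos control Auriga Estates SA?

Yes

Rania holds 83% of Arbor, so Rania controls Arbor.
Rania holds 81% of Brightwater, so Rania controls Brightwater.
Rania and Brightwater and Arbor together hold 42% + 27% + 5% = 74% of Fennick, so Rania controls Fennick.
Brightwater and Rania together hold 20% + 52% = 72% of Solent, so Rania controls Solent.
Fennick and Solent together hold 50% + 50% = 100% of Auriga, so Rania controls Auriga.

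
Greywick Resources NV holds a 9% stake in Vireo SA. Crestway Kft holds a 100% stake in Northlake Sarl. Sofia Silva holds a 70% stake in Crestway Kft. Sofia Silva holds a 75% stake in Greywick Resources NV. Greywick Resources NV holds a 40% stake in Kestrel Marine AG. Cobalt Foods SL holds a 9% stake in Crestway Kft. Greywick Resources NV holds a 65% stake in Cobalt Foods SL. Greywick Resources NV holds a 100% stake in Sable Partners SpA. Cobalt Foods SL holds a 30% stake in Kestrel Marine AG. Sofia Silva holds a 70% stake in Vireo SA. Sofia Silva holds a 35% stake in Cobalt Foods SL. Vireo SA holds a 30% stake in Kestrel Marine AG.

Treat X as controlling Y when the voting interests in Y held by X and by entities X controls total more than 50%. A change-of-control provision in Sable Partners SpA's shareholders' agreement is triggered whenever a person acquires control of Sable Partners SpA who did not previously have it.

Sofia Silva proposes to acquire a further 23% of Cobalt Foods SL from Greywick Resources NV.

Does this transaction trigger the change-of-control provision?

No

The purchase adds only to Sofia's holdings (Greywick's stake shrinks), so Sofia is the only person who could newly come to control Sable.
Sofia holds 75% of Greywick, so Sofia controls Greywick.
Greywick holds 100% of Sable, so Sofia controls Sable.
So Sofia already controls Sable before the transaction.
After the purchase, Sofia's direct stake in Cobalt rises to 35% + 23% = 58%, and Greywick's stake falls to 42%.
Sofia controlled Sable already, so this is not a new person acquiring control; every other person's position is unchanged or reduced.
No new person acquires control, so the clause is not triggered.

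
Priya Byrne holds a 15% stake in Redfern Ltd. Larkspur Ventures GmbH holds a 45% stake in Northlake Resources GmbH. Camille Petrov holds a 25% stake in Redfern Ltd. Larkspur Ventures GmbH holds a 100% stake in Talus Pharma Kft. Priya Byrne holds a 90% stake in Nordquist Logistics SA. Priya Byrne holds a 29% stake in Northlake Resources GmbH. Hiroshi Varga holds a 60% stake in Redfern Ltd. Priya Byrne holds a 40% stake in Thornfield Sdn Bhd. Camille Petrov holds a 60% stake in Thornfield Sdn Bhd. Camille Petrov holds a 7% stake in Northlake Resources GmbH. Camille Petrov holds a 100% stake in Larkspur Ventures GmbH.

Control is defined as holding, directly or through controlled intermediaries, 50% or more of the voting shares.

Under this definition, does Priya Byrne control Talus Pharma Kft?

Priya holds 90% of Nordquist, so Priya controls Nordquist.
Neither Priya nor any entity Priya controls holds any voting interest in Talus.
So Priya does not control Talus.

No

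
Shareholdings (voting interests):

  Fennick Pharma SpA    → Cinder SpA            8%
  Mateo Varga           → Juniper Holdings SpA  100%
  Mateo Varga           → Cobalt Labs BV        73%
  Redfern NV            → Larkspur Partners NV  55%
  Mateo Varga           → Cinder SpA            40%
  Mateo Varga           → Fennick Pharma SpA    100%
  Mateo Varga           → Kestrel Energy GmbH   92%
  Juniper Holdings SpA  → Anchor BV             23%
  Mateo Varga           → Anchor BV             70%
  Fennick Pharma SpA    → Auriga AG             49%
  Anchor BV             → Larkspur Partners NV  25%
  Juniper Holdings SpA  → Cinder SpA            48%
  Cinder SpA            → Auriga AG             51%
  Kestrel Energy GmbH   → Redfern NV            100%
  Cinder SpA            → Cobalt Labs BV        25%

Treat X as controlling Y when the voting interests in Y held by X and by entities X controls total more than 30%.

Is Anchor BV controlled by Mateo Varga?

Mateo holds 100% of Juniper, so Mateo controls Juniper.
Mateo and Juniper together hold 70% + 23% = 93% of Anchor, so Mateo controls Anchor.

Yes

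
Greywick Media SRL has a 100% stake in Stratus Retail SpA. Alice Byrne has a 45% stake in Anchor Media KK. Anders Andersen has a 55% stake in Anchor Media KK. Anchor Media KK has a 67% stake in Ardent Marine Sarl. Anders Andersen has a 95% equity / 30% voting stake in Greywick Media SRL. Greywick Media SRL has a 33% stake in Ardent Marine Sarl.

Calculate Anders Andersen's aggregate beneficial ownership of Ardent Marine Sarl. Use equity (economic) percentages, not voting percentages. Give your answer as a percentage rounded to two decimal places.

68.20%

Anders reaches Ardent along 2 paths.
Via Greywick: 95% × 33% = 31.35%.
Via Anchor: 55% × 67% = 36.85%.
Total: 31.35% + 36.85% = 68.2%.
Rounded: 68.20%.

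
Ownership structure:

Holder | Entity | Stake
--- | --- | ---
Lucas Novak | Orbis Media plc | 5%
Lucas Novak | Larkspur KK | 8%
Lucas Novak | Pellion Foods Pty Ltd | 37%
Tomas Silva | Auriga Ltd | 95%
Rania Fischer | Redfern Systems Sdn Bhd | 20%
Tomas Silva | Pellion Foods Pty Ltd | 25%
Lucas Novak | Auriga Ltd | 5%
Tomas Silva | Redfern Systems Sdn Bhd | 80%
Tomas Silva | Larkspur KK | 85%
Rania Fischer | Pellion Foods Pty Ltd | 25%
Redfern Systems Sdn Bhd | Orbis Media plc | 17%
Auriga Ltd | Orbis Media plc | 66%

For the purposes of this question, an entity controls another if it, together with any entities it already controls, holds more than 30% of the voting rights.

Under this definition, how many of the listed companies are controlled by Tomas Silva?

Tomas holds 85% of Larkspur, so Tomas controls Larkspur.
Tomas holds 95% of Auriga, so Tomas controls Auriga.
Tomas holds 80% of Redfern, so Tomas controls Redfern.
Auriga and Redfern together hold 66% + 17% = 83% of Orbis, so Tomas controls Orbis.
No other company's threshold is met.
Tomas controls 4 companies.

4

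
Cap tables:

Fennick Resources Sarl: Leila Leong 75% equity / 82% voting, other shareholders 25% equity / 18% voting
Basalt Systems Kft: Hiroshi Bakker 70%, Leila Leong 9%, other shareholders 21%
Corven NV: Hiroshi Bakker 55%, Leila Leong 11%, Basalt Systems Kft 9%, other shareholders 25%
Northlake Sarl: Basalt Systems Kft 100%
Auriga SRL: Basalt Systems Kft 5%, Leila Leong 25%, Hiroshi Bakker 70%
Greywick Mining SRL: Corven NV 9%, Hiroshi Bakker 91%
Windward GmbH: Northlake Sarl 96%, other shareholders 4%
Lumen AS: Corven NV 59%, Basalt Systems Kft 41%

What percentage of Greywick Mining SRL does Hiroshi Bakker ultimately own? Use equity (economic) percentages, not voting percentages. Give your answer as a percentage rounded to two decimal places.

Hiroshi reaches Greywick along 3 paths.
Via Corven: 55% × 9% = 4.95%.
Via Basalt → Corven: 70% × 9% × 9% = 0.567%.
Direct stake: 91% = 91%.
Total: 4.95% + 0.567% + 91% = 96.517%.
Rounded: 96.52%.

96.52%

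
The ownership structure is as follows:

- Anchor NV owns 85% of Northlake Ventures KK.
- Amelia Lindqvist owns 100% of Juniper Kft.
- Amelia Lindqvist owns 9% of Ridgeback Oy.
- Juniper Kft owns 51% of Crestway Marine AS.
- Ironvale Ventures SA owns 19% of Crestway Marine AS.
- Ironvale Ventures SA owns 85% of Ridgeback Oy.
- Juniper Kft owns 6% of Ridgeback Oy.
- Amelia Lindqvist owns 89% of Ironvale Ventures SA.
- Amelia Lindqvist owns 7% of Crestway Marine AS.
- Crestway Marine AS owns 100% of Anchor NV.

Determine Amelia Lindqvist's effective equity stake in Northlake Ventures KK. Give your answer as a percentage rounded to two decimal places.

63.67%

Amelia reaches Northlake along 3 paths.
Via Juniper → Crestway → Anchor: 100% × 51% × 100% × 85% = 43.35%.
Via Ironvale → Crestway → Anchor: 89% × 19% × 100% × 85% = 14.3735%.
Via Crestway → Anchor: 7% × 100% × 85% = 5.95%.
Total: 43.35% + 14.3735% + 5.95% = 63.6735%.
Rounded: 63.67%.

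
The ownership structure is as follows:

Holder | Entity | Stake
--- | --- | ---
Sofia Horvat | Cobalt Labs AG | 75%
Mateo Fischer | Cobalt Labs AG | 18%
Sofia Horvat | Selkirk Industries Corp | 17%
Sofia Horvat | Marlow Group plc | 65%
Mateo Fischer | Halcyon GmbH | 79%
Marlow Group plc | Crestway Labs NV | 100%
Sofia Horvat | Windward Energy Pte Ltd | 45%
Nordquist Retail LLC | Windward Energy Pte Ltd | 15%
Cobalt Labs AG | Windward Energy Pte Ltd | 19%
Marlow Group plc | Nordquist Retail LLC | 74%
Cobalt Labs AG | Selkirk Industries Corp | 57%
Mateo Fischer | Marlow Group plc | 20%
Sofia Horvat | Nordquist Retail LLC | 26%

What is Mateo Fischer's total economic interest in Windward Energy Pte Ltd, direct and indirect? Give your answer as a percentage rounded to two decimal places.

Mateo reaches Windward along 2 paths.
Via Cobalt: 18% × 19% = 3.42%.
Via Marlow → Nordquist: 20% × 74% × 15% = 2.22%.
Total: 3.42% + 2.22% = 5.64%.

5.64%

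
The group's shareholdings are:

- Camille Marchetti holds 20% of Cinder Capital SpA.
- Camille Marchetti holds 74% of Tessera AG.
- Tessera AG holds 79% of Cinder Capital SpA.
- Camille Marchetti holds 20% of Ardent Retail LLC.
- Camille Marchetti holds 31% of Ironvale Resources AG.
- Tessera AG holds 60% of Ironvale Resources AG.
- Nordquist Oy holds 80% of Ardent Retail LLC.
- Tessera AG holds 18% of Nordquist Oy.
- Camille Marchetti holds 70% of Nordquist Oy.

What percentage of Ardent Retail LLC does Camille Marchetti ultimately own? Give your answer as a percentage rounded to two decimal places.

Camille reaches Ardent along 3 paths.
Direct stake: 20% = 20%.
Via Tessera → Nordquist: 74% × 18% × 80% = 10.656%.
Via Nordquist: 70% × 80% = 56%.
Total: 20% + 10.656% + 56% = 86.656%.
Rounded: 86.66%.

86.66%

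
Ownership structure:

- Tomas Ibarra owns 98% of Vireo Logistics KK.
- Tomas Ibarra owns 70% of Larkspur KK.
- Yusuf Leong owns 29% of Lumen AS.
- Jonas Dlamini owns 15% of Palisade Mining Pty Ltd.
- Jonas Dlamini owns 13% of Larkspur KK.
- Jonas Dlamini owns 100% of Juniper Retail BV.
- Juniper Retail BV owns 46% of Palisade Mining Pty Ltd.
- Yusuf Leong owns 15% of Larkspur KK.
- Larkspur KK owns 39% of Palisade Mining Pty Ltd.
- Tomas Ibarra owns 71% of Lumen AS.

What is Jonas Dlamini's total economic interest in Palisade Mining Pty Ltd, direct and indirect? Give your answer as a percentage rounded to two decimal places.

66.07%

Jonas reaches Palisade along 3 paths.
Direct stake: 15% = 15%.
Via Juniper: 100% × 46% = 46%.
Via Larkspur: 13% × 39% = 5.07%.
Total: 15% + 46% + 5.07% = 66.07%.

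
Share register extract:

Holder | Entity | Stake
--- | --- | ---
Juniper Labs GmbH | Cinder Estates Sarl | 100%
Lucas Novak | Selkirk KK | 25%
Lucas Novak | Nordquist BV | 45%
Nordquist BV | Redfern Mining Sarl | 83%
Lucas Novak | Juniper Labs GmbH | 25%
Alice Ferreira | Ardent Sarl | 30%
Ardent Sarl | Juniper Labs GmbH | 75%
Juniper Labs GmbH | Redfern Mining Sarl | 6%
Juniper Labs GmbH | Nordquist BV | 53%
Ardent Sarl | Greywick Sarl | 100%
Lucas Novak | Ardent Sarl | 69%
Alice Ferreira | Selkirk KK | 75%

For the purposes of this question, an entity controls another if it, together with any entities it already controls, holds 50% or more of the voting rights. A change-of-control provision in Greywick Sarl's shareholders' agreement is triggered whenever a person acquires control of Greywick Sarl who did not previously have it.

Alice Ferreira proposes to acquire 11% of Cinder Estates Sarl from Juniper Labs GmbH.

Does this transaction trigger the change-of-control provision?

The purchase adds only to Alice's holdings (Juniper's stake shrinks), so Alice is the only person who could newly come to control Greywick.
Alice holds 75% of Selkirk, so Alice controls Selkirk.
Neither Alice nor any entity Alice controls holds any voting interest in Greywick.
So before the transaction, Alice does not control Greywick.
After the purchase, Alice holds 11% of Cinder directly, and Juniper's stake falls to 89%.
Alice's side now holds 11% of Cinder, not ≥ 50%, so Alice still does not control Cinder.
After the transaction, neither Alice nor any entity Alice controls holds a voting interest in Greywick, so Alice still does not control it.
No new person acquires control, so the clause is not triggered.

No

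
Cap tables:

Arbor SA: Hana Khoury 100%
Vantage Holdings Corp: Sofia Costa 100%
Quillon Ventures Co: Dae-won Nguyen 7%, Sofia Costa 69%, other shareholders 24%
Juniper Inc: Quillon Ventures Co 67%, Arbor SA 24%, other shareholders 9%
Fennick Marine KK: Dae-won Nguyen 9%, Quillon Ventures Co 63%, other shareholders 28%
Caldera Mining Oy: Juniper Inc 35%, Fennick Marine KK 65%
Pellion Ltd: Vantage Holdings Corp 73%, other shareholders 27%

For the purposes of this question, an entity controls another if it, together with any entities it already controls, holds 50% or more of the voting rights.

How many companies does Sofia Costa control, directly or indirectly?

6

Sofia holds 100% of Vantage, so Sofia controls Vantage.
Sofia holds 69% of Quillon, so Sofia controls Quillon.
Quillon holds 67% of Juniper, so Sofia controls Juniper.
Quillon holds 63% of Fennick, so Sofia controls Fennick.
Juniper and Fennick together hold 35% + 65% = 100% of Caldera, so Sofia controls Caldera.
Vantage holds 73% of Pellion, so Sofia controls Pellion.
No other company's threshold is met.
Sofia controls 6 companies.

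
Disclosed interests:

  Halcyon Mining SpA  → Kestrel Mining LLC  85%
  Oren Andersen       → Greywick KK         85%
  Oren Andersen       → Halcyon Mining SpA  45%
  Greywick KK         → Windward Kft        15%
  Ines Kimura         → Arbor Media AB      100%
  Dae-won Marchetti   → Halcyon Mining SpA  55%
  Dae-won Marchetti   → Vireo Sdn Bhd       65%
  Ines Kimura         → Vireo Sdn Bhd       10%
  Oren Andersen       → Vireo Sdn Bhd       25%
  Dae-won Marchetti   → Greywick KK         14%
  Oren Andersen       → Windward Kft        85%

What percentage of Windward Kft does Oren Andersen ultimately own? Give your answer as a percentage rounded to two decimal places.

Oren reaches Windward along 2 paths.
Via Greywick: 85% × 15% = 12.75%.
Direct stake: 85% = 85%.
Total: 12.75% + 85% = 97.75%.

97.75%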